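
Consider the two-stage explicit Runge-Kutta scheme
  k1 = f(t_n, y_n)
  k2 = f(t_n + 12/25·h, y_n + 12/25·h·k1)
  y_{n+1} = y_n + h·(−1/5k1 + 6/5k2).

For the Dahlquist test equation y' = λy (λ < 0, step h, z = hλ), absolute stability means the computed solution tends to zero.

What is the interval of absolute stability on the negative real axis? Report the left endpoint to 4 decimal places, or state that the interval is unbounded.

(-1.7361, 0).

Set f=λy, z=hλ:
  k1=λy_n ⇒ h·k1=z·y_n;  k2=λ(1+12/25z)y_n ⇒ h·k2=z(1+12/25z)y_n
  y_{n+1}/y_n = 1 − 1/5z + 6/5z(1+12/25z) = 1 + z + 72/125z²
  so R(z) = 1 + z + 72/125z².

Solve |R(x)|<1 on ℝ⁻.
x=-1.23: |R|=0.6414
R=1: x+72/125x²=0 ⇒ x=−125/72=-1.7361; min R=1−1/(4·72/125)=0.5660>−1
Confirm numerically:
  x=-1.594: |R|=0.86952 <1
  x=-1.456: |R|=0.76508 <1
  x=-1.359: |R|=0.70480 <1
  x=-0.779: |R|=0.57054 <1
  x=-2.290: |R|=1.73060 >1
  x=-1.902: |R|=1.18174 >1
  x=-1.815: |R|=1.08247 >1
So |R|<1 on (-1.7361, 0).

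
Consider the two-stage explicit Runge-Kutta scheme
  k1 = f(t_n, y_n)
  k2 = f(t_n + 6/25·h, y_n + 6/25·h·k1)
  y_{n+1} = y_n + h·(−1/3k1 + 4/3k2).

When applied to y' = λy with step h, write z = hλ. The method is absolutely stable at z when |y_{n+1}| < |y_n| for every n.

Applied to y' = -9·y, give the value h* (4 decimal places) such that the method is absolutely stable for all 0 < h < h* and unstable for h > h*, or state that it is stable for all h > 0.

Set f=λy, z=hλ:
  k1=λy_n ⇒ h·k1=z·y_n;  k2=λ(1+6/25z)y_n ⇒ h·k2=z(1+6/25z)y_n
  y_{n+1}/y_n = 1 − 1/3z + 4/3z(1+6/25z) = 1 + z + 8/25z²
  Hence R(z) = 1 + z + 8/25z².

Boundary: |R(x)|=1, x<0.
x=-1.38: |R|=0.2294
R=1: x+8/25x²=0 ⇒ x=−25/8=-3.1250; min R=1−1/(4·8/25)=0.2188>−1
Confirm numerically:
  x=-2.146: |R|=0.32770 <1
  x=-2.121: |R|=0.31857 <1
  x=-1.454: |R|=0.22252 <1
  x=-3.416: |R|=1.31810 >1
  x=-3.273: |R|=1.15501 >1
  x=-3.218: |R|=1.09577 >1
So |R|<1 on (-3.1250, 0).

(-3.1250,0); λ=-9 ⇒ h* = (25/8)/9 = 0.3472.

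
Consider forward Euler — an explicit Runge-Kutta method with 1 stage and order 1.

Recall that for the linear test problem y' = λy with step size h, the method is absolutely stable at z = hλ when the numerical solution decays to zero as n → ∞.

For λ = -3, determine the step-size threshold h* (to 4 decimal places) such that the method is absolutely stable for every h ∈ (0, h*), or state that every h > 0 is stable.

With y'=λy (z=hλ):
  order 1, 1-stage ⇒ R(z)=1+z
  (e.g. R(-1.37)=-0.37000, |R|=0.37000)

Boundary: |R(x)|=1, x<0.
x=-1.37: |R|=0.3700
|R(-1.7)|=0.7000 |R(-1.6)|=0.6000 |R(-1.55)|=0.5500
Bisect:
  x_lo=-2.5523 |R|=1.5523  x_hi=-0.2685 |R|=0.7315
  mid=-1.41043 |R|=0.41043 →hi
  mid=-1.98138 |R|=0.98138 →hi
  mid=-2.26685 |R|=1.26685 →lo
  mid=-2.12411 |R|=1.12411 →lo
  mid=-2.05275 |R|=1.05275 →lo
  mid=-2.01706 |R|=1.01706 →lo
  mid=-1.99922 |R|=0.99922 →hi
  ...
  [-2.00006,-1.99992] ⇒ x*=-2.0000
So |R|<1 on (-2.0000, 0).

(-2.0000,0); λ=-3 ⇒ h* = 0.6667.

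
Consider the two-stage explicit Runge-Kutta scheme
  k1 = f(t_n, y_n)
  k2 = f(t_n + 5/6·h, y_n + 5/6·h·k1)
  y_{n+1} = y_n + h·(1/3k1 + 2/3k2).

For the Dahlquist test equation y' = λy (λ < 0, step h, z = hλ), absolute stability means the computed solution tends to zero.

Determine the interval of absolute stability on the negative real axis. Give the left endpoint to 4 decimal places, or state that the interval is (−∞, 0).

(-1.8000, 0).

On y'=λy, z=hλ:
  k1=λy_n ⇒ h·k1=z·y_n;  k2=λ(1+5/6z)y_n ⇒ h·k2=z(1+5/6z)y_n
  y_{n+1}/y_n = 1 + 1/3z + 2/3z(1+5/6z) = 1 + z + 5/9z²
  R(z) = 1 + z + 5/9z².

Need |R(x)|<1, x<0.
x=-0.49: |R|=0.6434
R=1: x+5/9x²=0 ⇒ x=−9/5=-1.8000; min R=1−1/(4·5/9)=0.5500>−1
Confirm numerically:
  x=-1.712: |R|=0.91630 <1
  x=-1.688: |R|=0.89497 <1
  x=-1.368: |R|=0.67168 <1
  x=-1.077: |R|=0.56741 <1
  x=-2.340: |R|=1.70200 >1
  x=-2.270: |R|=1.59272 >1
So |R|<1 on (-1.8000, 0).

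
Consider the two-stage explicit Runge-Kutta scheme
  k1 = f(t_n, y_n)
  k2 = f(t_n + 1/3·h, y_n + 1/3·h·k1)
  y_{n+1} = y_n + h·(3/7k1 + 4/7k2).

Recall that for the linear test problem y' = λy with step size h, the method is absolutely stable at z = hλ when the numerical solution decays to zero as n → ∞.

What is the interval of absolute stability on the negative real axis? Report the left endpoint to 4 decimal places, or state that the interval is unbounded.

(-5.2500, 0).

On y'=λy, z=hλ:
  k1=λy_n ⇒ h·k1=z·y_n;  k2=λ(1+1/3z)y_n ⇒ h·k2=z(1+1/3z)y_n
  y_{n+1}/y_n = 1 + 3/7z + 4/7z(1+1/3z) = 1 + z + 4/21z²
  R(z) = 1 + z + 4/21z².

Boundary: |R(x)|=1, x<0.
x=-1.47: |R|=0.0584
R=1: x+4/21x²=0 ⇒ x=−21/4=-5.2500; min R=1−1/(4·4/21)=-0.3125>−1
Confirm numerically:
  x=-4.382: |R|=0.27551 <1
  x=-3.541: |R|=0.15268 <1
  x=-2.568: |R|=0.31188 <1
  x=-5.723: |R|=1.51562 >1
  x=-5.697: |R|=1.48506 >1
  x=-5.376: |R|=1.12902 >1
So |R|<1 on (-5.2500, 0).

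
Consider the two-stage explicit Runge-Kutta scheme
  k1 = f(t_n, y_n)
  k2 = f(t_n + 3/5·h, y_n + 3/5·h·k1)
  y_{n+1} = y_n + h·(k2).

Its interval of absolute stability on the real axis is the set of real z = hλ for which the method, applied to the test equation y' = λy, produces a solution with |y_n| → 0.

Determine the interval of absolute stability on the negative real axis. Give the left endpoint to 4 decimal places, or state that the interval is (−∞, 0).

z∈(-1.6667,0).

With y'=λy (z=hλ):
  k1=λy_n ⇒ h·k1=z·y_n;  k2=λ(1+3/5z)y_n ⇒ h·k2=z(1+3/5z)y_n
  y_{n+1}/y_n = 1 + z(1+3/5z) = 1 + z + 3/5z²
  R(z) = 1 + z + 3/5z².

Need |R(x)|<1, x<0.
x=-1.69: |R|=1.0237
R=1: x+3/5x²=0 ⇒ x=−5/3=-1.6667; min R=1−1/(4·3/5)=0.5833>−1
Confirm numerically:
  x=-1.638: |R|=0.97183 <1
  x=-1.332: |R|=0.73253 <1
  x=-1.241: |R|=0.68305 <1
  x=-0.913: |R|=0.58714 <1
  x=-2.128: |R|=1.58903 >1
  x=-1.904: |R|=1.27113 >1
Stable set (-1.6667, 0).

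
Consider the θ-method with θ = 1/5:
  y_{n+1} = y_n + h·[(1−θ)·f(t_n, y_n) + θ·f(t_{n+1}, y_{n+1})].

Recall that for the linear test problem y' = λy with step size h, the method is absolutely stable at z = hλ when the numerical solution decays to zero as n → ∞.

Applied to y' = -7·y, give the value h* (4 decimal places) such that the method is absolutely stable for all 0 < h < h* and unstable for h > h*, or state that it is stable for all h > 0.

With y'=λy (z=hλ):
  y_{n+1} = y_n + z·[4/5·y_n + 1/5·y_{n+1}] ⇒ (1 − 1/5z)y_{n+1} = (1 + 4/5z)y_n
  so R(z) = (1 + 4/5z)/(1 − 1/5z).

Boundary: |R(x)|=1, x<0.
x=-1.65: |R|=0.2406
R=−1: 1+4/5x = −1+1/5x ⇒ -3/5x=2 ⇒ x=2/(-3/5)=-3.3333
Confirm numerically:
  x=-3.015: |R|=0.88085 <1
  x=-2.654: |R|=0.73373 <1
  x=-2.508: |R|=0.67022 <1
  x=-1.458: |R|=0.12883 <1
  x=-3.775: |R|=1.15100 >1
  x=-3.396: |R|=1.02239 >1
Interval (-3.3333, 0).

(-3.3333,0); λ=-7 ⇒ h* = (10/3)/7 = 0.4762.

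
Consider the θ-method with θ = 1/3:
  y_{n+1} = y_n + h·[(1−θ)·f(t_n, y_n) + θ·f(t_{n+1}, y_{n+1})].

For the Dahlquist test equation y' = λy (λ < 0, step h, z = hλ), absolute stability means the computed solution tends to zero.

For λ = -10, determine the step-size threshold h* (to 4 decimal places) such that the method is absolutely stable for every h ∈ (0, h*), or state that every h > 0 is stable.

Set f=λy, z=hλ:
  y_{n+1} = y_n + z·[2/3·y_n + 1/3·y_{n+1}] ⇒ (1 − 1/3z)y_{n+1} = (1 + 2/3z)y_n
  ⇒ R(z) = (1 + 2/3z)/(1 − 1/3z).

Find x<0 with |R(x)|<1.
x=-1.61: |R|=0.0477
R=−1: 1+2/3x = −1+1/3x ⇒ -1/3x=2 ⇒ x=2/(-1/3)=-6.0000
Confirm numerically:
  x=-5.780: |R|=0.97494 <1
  x=-5.222: |R|=0.90538 <1
  x=-2.817: |R|=0.45281 <1
  x=-2.452: |R|=0.34923 <1
  x=-6.222: |R|=1.02407 >1
  x=-6.100: |R|=1.01099 >1
So |R|<1 on (-6.0000, 0).

(-6.0000,0); λ=-10 ⇒ h* = (6)/10 = 0.6000.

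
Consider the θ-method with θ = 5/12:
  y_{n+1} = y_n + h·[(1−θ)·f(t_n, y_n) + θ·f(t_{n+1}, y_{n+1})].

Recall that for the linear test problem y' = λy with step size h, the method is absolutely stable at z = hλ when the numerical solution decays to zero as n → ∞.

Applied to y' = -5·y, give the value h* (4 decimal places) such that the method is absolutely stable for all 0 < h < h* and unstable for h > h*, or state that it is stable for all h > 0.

Set f=λy, z=hλ:
  y_{n+1} = y_n + z·[7/12·y_n + 5/12·y_{n+1}] ⇒ (1 − 5/12z)y_{n+1} = (1 + 7/12z)y_n
  ⇒ R(z) = (1 + 7/12z)/(1 − 5/12z).

Need |R(x)|<1, x<0.
x=-1.22: |R|=0.1912
R=−1: 1+7/12x = −1+5/12x ⇒ -1/6x=2 ⇒ x=2/(-1/6)=-12.0000
Confirm numerically:
  x=-5.939: |R|=0.70927 <1
  x=-5.301: |R|=0.65205 <1
  x=-4.866: |R|=0.60727 <1
  x=-12.397: |R|=1.01073 >1
  x=-12.295: |R|=1.00803 >1
Interval (-12.0000, 0).

(-12.0000,0); λ=-5 ⇒ h* = (12)/5 = 2.4000.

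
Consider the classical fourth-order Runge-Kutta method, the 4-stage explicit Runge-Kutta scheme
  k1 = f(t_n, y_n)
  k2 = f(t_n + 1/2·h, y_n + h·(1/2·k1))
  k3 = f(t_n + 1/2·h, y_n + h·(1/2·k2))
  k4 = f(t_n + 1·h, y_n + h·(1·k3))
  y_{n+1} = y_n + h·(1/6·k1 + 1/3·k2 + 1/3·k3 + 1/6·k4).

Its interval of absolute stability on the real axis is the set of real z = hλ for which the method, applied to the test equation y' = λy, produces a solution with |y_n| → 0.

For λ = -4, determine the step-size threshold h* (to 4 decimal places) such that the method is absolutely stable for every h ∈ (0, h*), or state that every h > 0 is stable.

With y'=λy (z=hλ):
  order 4, 4-stage ⇒ R(z)=1+z+z^2/2+z^3/6+z^4/24
  (e.g. R(-0.67)=0.51272, |R|=0.51272)

Boundary: |R(x)|=1, x<0.
x=-0.67: |R|=0.5127
|R(-3.13)|=1.6569 |R(-0.72)|=0.4882 |R(-0.53)|=0.5889
Bisect:
  x_lo=-3.4093 |R|=2.4269  x_hi=-0.1906 |R|=0.8265
  mid=-1.79991 |R|=0.28539 →hi
  mid=-2.60458 |R|=0.76002 →hi
  mid=-3.00692 |R|=1.38890 →lo
  mid=-2.80575 |R|=1.03128 →lo
  mid=-2.70517 |R|=0.88576 →hi
  mid=-2.75546 |R|=0.95594 →hi
  mid=-2.78060 |R|=0.99295 →hi
  ...
  [-2.78532,-2.78512] ⇒ x*=-2.7853
So |R|<1 on (-2.7853, 0).

(-2.7853,0); λ=-4 ⇒ h* = 0.6963.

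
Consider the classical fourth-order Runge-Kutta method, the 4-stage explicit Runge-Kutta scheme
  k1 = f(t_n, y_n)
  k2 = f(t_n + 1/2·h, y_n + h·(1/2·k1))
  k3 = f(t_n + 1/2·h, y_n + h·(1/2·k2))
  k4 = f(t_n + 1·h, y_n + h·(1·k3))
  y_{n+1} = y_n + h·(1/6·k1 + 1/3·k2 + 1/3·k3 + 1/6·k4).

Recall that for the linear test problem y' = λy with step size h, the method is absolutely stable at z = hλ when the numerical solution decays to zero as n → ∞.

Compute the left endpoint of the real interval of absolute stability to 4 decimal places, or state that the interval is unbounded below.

z* = -2.7853.

With y'=λy (z=hλ):
  order 4, 4-stage ⇒ R(z)=1+z+z^2/2+z^3/6+z^4/24
  (e.g. R(-0.44)=0.64416, |R|=0.64416)

Need |R(x)|<1, x<0.
x=-0.44: |R|=0.6442
|R(-2.19)|=0.4159 |R(-1.39)|=0.2840 |R(-1.26)|=0.3054
Bisect:
  x_lo=-3.3972 |R|=2.3885  x_hi=-0.0610 |R|=0.9408
  mid=-1.72909 |R|=0.27664 →hi
  mid=-2.56314 |R|=0.71356 →hi
  mid=-2.98016 |R|=1.33581 →lo
  mid=-2.77165 |R|=0.97962 →hi
  mid=-2.87590 |R|=1.14543 →lo
  mid=-2.82378 |R|=1.05959 →lo
  mid=-2.79771 |R|=1.01888 →lo
  mid=-2.78468 |R|=0.99907 →hi
  mid=-2.79120 |R|=1.00893 →lo
  ...
  [-2.78549,-2.78529] ⇒ x*=-2.7853
Interval (-2.7853, 0).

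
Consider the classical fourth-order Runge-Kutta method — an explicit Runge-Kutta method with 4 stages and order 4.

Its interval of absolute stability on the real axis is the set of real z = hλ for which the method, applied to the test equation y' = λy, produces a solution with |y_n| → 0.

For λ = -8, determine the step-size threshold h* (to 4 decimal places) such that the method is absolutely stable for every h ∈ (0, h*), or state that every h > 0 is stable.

(-2.7853,0); λ=-8 ⇒ h* = 0.3482.

Test eqn y'=λy, z=hλ:
  order 4, 4-stage ⇒ R(z)=1+z+z^2/2+z^3/6+z^4/24
  (e.g. R(-0.36)=0.69772, |R|=0.69772)

Find x<0 with |R(x)|<1.
x=-0.36: |R|=0.6977
|R(-2.79)|=1.0071 |R(-0.78)|=0.4605 |R(-0.58)|=0.5604
Bisect:
  x_lo=-3.4384 |R|=2.5217  x_hi=-0.1825 |R|=0.8332
  mid=-1.81043 |R|=0.28703 →hi
  mid=-2.62442 |R|=0.78333 →hi
  mid=-3.03141 |R|=1.43907 →lo
  mid=-2.82792 |R|=1.06619 →lo
  mid=-2.72617 |R|=0.91446 →hi
  mid=-2.77704 |R|=0.98763 →hi
  mid=-2.80248 |R|=1.02622 →lo
  mid=-2.78976 |R|=1.00676 →lo
  mid=-2.78340 |R|=0.99715 →hi
  ...
  [-2.78539,-2.78519] ⇒ x*=-2.7853
Stable set (-2.7853, 0).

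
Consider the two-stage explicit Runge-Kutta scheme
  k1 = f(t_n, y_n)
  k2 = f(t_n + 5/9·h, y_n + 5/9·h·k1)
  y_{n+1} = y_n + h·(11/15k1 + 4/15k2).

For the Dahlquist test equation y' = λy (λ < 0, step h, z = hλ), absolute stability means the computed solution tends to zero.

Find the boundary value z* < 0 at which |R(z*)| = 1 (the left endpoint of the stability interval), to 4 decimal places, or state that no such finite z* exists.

Set f=λy, z=hλ:
  k1=λy_n ⇒ h·k1=z·y_n;  k2=λ(1+5/9z)y_n ⇒ h·k2=z(1+5/9z)y_n
  y_{n+1}/y_n = 1 + 11/15z + 4/15z(1+5/9z) = 1 + z + 4/27z²
  so R(z) = 1 + z + 4/27z².

Need |R(x)|<1, x<0.
x=-1.09: |R|=0.0860
R=1: x+4/27x²=0 ⇒ x=−27/4=-6.7500; min R=1−1/(4·4/27)=-0.6875>−1
Confirm numerically:
  x=-6.583: |R|=0.83713 <1
  x=-6.209: |R|=0.50236 <1
  x=-6.160: |R|=0.46157 <1
  x=-5.363: |R|=0.10200 <1
  x=-7.331: |R|=1.63101 >1
  x=-7.325: |R|=1.62398 >1
Interval (-6.7500, 0).

z* = -6.7500.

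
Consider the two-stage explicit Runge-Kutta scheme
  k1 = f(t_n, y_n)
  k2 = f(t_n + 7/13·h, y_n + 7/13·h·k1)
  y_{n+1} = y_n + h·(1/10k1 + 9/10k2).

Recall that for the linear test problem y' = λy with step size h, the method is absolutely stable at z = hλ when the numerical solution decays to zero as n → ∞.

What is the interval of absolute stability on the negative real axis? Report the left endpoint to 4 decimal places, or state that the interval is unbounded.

Test eqn y'=λy, z=hλ:
  k1=λy_n ⇒ h·k1=z·y_n;  k2=λ(1+7/13z)y_n ⇒ h·k2=z(1+7/13z)y_n
  y_{n+1}/y_n = 1 + 1/10z + 9/10z(1+7/13z) = 1 + z + 63/130z²
  Hence R(z) = 1 + z + 63/130z².

Boundary: |R(x)|=1, x<0.
x=-1.31: |R|=0.5216
R=1: x+63/130x²=0 ⇒ x=−130/63=-2.0635; min R=1−1/(4·63/130)=0.4841>−1
Confirm numerically:
  x=-1.735: |R|=0.72380 <1
  x=-1.562: |R|=0.62039 <1
  x=-1.280: |R|=0.51399 <1
  x=-2.637: |R|=1.73290 >1
  x=-2.416: |R|=1.41273 >1
  x=-2.285: |R|=1.24529 >1
Interval (-2.0635, 0).

z∈(-2.0635,0).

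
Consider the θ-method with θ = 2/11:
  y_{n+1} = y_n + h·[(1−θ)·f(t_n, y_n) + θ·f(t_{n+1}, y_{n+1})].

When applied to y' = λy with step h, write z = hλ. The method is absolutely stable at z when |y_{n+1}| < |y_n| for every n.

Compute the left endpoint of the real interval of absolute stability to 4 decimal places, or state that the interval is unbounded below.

With y'=λy (z=hλ):
  y_{n+1} = y_n + z·[9/11·y_n + 2/11·y_{n+1}] ⇒ (1 − 2/11z)y_{n+1} = (1 + 9/11z)y_n
  R(z) = (1 + 9/11z)/(1 − 2/11z).

Boundary: |R(x)|=1, x<0.
x=-1.5: |R|=0.1786
R=−1: 1+9/11x = −1+2/11x ⇒ -7/11x=2 ⇒ x=2/(-7/11)=-3.1429
Confirm numerically:
  x=-3.121: |R|=0.99113 <1
  x=-2.929: |R|=0.91120 <1
  x=-2.601: |R|=0.76589 <1
  x=-2.255: |R|=0.59929 <1
  x=-3.742: |R|=1.22690 >1
  x=-3.720: |R|=1.21909 >1
  x=-3.545: |R|=1.15561 >1
Interval (-3.1429, 0).

left endpoint -3.1429.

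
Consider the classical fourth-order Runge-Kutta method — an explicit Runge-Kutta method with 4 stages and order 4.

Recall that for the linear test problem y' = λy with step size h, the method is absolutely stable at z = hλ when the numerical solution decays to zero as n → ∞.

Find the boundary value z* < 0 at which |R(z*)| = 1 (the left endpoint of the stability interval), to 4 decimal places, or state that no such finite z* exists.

left endpoint -2.7853.

Test eqn y'=λy, z=hλ:
  order 4, 4-stage ⇒ R(z)=1+z+z^2/2+z^3/6+z^4/24
  (e.g. R(-0.58)=0.56040, |R|=0.56040)

Solve |R(x)|<1 on ℝ⁻.
x=-0.58: |R|=0.5604
|R(-1.88)|=0.3003 |R(-1.42)|=0.2804 |R(-1.28)|=0.3015
Bisect:
  x_lo=-3.4363 |R|=2.5146  x_hi=-0.1425 |R|=0.8672
  mid=-1.78939 |R|=0.28383 →hi
  mid=-2.61283 |R|=0.76962 →hi
  mid=-3.02455 |R|=1.42485 →lo
  mid=-2.81869 |R|=1.05153 →lo
  mid=-2.71576 |R|=0.90013 →hi
  mid=-2.76722 |R|=0.97310 →hi
  mid=-2.79296 |R|=1.01161 →lo
  mid=-2.78009 |R|=0.99218 →hi
  mid=-2.78652 |R|=1.00185 →lo
  ...
  [-2.78532,-2.78512] ⇒ x*=-2.7853
So |R|<1 on (-2.7853, 0).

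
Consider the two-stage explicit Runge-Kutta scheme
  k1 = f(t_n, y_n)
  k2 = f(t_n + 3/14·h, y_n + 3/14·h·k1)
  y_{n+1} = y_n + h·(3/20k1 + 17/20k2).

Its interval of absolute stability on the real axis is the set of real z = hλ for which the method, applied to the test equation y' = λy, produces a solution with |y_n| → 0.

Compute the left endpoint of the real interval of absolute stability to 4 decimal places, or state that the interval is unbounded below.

Set f=λy, z=hλ:
  k1=λy_n ⇒ h·k1=z·y_n;  k2=λ(1+3/14z)y_n ⇒ h·k2=z(1+3/14z)y_n
  y_{n+1}/y_n = 1 + 3/20z + 17/20z(1+3/14z) = 1 + z + 51/280z²
  Hence R(z) = 1 + z + 51/280z².

Need |R(x)|<1, x<0.
x=-1.01: |R|=0.1758
R=1: x+51/280x²=0 ⇒ x=−280/51=-5.4902; min R=1−1/(4·51/280)=-0.3725>−1
Confirm numerically:
  x=-5.009: |R|=0.56098 <1
  x=-4.946: |R|=0.50975 <1
  x=-4.130: |R|=0.02321 <1
  x=-3.356: |R|=0.30457 <1
  x=-6.004: |R|=1.56189 >1
  x=-5.929: |R|=1.47388 >1
  x=-5.558: |R|=1.06864 >1
So |R|<1 on (-5.4902, 0).

z* = -5.4902.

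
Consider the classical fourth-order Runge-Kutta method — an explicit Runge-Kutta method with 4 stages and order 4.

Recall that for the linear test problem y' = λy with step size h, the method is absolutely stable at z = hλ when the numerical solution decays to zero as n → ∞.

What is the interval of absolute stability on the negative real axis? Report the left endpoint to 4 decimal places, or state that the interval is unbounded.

z∈(-2.7853,0).

Test eqn y'=λy, z=hλ:
  order 4, 4-stage ⇒ R(z)=1+z+z^2/2+z^3/6+z^4/24
  (e.g. R(-1.43)=0.27932, |R|=0.27932)

Solve |R(x)|<1 on ℝ⁻.
x=-1.43: |R|=0.2793
|R(-1.92)|=0.3098 |R(-1.39)|=0.2840 |R(-0.59)|=0.5549
Bisect:
  x_lo=-3.4980 |R|=2.7247  x_hi=-0.0900 |R|=0.9140
  mid=-1.79397 |R|=0.28450 →hi
  mid=-2.64598 |R|=0.80948 →hi
  mid=-3.07198 |R|=1.52556 →lo
  mid=-2.85898 |R|=1.11689 →lo
  mid=-2.75248 |R|=0.95164 →hi
  mid=-2.80573 |R|=1.03125 →lo
  mid=-2.77910 |R|=0.99070 →hi
  ...
  [-2.78534,-2.78513] ⇒ x*=-2.7853
Stable set (-2.7853, 0).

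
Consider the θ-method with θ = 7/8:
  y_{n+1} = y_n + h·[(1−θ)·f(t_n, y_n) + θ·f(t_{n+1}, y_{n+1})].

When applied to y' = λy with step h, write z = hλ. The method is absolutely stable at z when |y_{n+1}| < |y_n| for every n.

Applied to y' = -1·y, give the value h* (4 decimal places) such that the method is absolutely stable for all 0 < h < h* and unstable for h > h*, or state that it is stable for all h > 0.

(−∞, 0) — no finite endpoint. Any h>0 works for λ=-1.

Test eqn y'=λy, z=hλ:
  y_{n+1} = y_n + z·[1/8·y_n + 7/8·y_{n+1}] ⇒ (1 − 7/8z)y_{n+1} = (1 + 1/8z)y_n
  ⇒ R(z) = (1 + 1/8z)/(1 − 7/8z).

Need |R(x)|<1, x<0.
x=-1.3: |R|=0.3918
x=-2: |R|=0.2727
x=-10: |R|=0.0256
x=-100: |R|=0.1299
θ=7/8≥1/2 ⇒ |1+1/8x|<|1−7/8x| ∀x<0 ⇒ unbounded interval.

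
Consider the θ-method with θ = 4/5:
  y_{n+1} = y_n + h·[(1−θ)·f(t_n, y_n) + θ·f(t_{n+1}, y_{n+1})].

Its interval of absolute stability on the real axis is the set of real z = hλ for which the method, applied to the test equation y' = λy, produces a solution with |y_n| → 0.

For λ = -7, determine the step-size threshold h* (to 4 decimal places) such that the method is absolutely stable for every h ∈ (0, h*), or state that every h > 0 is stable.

Set f=λy, z=hλ:
  y_{n+1} = y_n + z·[1/5·y_n + 4/5·y_{n+1}] ⇒ (1 − 4/5z)y_{n+1} = (1 + 1/5z)y_n
  so R(z) = (1 + 1/5z)/(1 − 4/5z).

Need |R(x)|<1, x<0.
x=-0.96: |R|=0.4570
x=-2: |R|=0.2308
x=-10: |R|=0.1111
x=-100: |R|=0.2346
θ=4/5≥1/2 ⇒ |1+1/5x|<|1−4/5x| ∀x<0 ⇒ interval (−∞,0).

unbounded; (−∞, 0). Any h>0 works for λ=-7.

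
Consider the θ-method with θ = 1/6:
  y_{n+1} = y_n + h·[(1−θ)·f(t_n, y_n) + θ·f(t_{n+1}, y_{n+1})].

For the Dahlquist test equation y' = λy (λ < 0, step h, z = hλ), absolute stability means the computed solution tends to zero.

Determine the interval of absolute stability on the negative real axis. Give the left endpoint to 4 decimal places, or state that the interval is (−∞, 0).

On y'=λy, z=hλ:
  y_{n+1} = y_n + z·[5/6·y_n + 1/6·y_{n+1}] ⇒ (1 − 1/6z)y_{n+1} = (1 + 5/6z)y_n
  so R(z) = (1 + 5/6z)/(1 − 1/6z).

Solve |R(x)|<1 on ℝ⁻.
x=-0.6: |R|=0.4545
R=−1: 1+5/6x = −1+1/6x ⇒ -2/3x=2 ⇒ x=2/(-2/3)=-3.0000
Confirm numerically:
  x=-2.358: |R|=0.69275 <1
  x=-1.817: |R|=0.39465 <1
  x=-1.812: |R|=0.39171 <1
  x=-3.592: |R|=1.24687 >1
  x=-3.312: |R|=1.13402 >1
  x=-3.080: |R|=1.03524 >1
Stable set (-3.0000, 0).

(-3.0000, 0).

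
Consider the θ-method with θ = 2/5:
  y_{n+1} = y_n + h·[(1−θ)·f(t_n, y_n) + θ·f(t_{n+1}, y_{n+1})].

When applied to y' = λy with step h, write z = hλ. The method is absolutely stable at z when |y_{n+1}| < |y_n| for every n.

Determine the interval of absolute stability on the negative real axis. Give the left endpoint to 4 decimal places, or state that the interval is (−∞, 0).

z∈(-10.0000,0).

Test eqn y'=λy, z=hλ:
  y_{n+1} = y_n + z·[3/5·y_n + 2/5·y_{n+1}] ⇒ (1 − 2/5z)y_{n+1} = (1 + 3/5z)y_n
  Hence R(z) = (1 + 3/5z)/(1 − 2/5z).

Boundary: |R(x)|=1, x<0.
x=-1.8: |R|=0.0465
R=−1: 1+3/5x = −1+2/5x ⇒ -1/5x=2 ⇒ x=2/(-1/5)=-10.0000
Confirm numerically:
  x=-8.955: |R|=0.95439 <1
  x=-8.082: |R|=0.90937 <1
  x=-4.199: |R|=0.56702 <1
  x=-10.520: |R|=1.01997 >1
  x=-10.373: |R|=1.01449 >1
  x=-10.345: |R|=1.01343 >1
So |R|<1 on (-10.0000, 0).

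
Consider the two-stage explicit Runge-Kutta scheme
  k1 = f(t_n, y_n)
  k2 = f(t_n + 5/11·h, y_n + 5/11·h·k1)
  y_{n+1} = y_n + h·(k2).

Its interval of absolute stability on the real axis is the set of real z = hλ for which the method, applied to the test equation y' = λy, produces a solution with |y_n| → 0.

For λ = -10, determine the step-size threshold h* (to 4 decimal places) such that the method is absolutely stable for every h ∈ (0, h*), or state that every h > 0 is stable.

(-2.2000,0); λ=-10 ⇒ h* = (11/5)/10 = 0.2200.

On y'=λy, z=hλ:
  k1=λy_n ⇒ h·k1=z·y_n;  k2=λ(1+5/11z)y_n ⇒ h·k2=z(1+5/11z)y_n
  y_{n+1}/y_n = 1 + z(1+5/11z) = 1 + z + 5/11z²
  Hence R(z) = 1 + z + 5/11z².

Find x<0 with |R(x)|<1.
x=-0.58: |R|=0.5729
R=1: x+5/11x²=0 ⇒ x=−11/5=-2.2000; min R=1−1/(4·5/11)=0.4500>−1
Confirm numerically:
  x=-2.049: |R|=0.85936 <1
  x=-1.920: |R|=0.75564 <1
  x=-1.640: |R|=0.58255 <1
  x=-2.725: |R|=1.65028 >1
  x=-2.595: |R|=1.46592 >1
  x=-2.497: |R|=1.33710 >1
Interval (-2.2000, 0).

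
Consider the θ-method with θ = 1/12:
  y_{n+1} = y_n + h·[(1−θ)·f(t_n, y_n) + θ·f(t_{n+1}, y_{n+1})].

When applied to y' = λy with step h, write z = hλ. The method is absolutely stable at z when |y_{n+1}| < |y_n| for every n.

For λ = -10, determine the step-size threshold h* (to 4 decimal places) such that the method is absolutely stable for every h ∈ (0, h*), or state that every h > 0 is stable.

(-2.4000,0); λ=-10 ⇒ h* = (12/5)/10 = 0.2400.

On y'=λy, z=hλ:
  y_{n+1} = y_n + z·[11/12·y_n + 1/12·y_{n+1}] ⇒ (1 − 1/12z)y_{n+1} = (1 + 11/12z)y_n
  so R(z) = (1 + 11/12z)/(1 − 1/12z).

Boundary: |R(x)|=1, x<0.
x=-0.37: |R|=0.6411
R=−1: 1+11/12x = −1+1/12x ⇒ -5/6x=2 ⇒ x=2/(-5/6)=-2.4000
Confirm numerically:
  x=-2.302: |R|=0.93148 <1
  x=-1.859: |R|=0.60964 <1
  x=-1.776: |R|=0.54704 <1
  x=-2.851: |R|=1.30368 >1
  x=-2.718: |R|=1.21606 >1
  x=-2.659: |R|=1.17668 >1
So |R|<1 on (-2.4000, 0).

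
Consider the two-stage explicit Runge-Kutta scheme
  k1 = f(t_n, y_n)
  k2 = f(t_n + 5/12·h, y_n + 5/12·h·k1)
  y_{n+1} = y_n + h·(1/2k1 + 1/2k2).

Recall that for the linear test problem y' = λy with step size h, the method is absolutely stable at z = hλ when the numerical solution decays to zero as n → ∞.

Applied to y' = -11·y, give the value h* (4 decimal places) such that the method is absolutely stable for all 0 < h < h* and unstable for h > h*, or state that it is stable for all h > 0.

On y'=λy, z=hλ:
  k1=λy_n ⇒ h·k1=z·y_n;  k2=λ(1+5/12z)y_n ⇒ h·k2=z(1+5/12z)y_n
  y_{n+1}/y_n = 1 + 1/2z + 1/2z(1+5/12z) = 1 + z + 5/24z²
  ⇒ R(z) = 1 + z + 5/24z².

Find x<0 with |R(x)|<1.
x=-1.66: |R|=0.0859
R=1: x+5/24x²=0 ⇒ x=−24/5=-4.8000; min R=1−1/(4·5/24)=-0.2000>−1
Confirm numerically:
  x=-4.708: |R|=0.90976 <1
  x=-3.559: |R|=0.07985 <1
  x=-3.283: |R|=0.03756 <1
  x=-5.135: |R|=1.35838 >1
  x=-5.133: |R|=1.35610 >1
  x=-4.841: |R|=1.04135 >1
So |R|<1 on (-4.8000, 0).

(-4.8000,0); λ=-11 ⇒ h* = (24/5)/11 = 0.4364.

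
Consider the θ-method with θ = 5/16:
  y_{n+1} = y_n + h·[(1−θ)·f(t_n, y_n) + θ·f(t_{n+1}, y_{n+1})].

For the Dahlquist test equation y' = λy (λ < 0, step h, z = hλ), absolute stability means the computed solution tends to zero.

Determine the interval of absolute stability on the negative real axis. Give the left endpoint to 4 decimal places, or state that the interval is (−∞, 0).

On y'=λy, z=hλ:
  y_{n+1} = y_n + z·[11/16·y_n + 5/16·y_{n+1}] ⇒ (1 − 5/16z)y_{n+1} = (1 + 11/16z)y_n
  R(z) = (1 + 11/16z)/(1 − 5/16z).

Find x<0 with |R(x)|<1.
x=-0.82: |R|=0.3473
R=−1: 1+11/16x = −1+5/16x ⇒ -3/8x=2 ⇒ x=2/(-3/8)=-5.3333
Confirm numerically:
  x=-4.417: |R|=0.85564 <1
  x=-2.431: |R|=0.38150 <1
  x=-2.352: |R|=0.35562 <1
  x=-5.795: |R|=1.06159 >1
  x=-5.701: |R|=1.04957 >1
  x=-5.588: |R|=1.03477 >1
So |R|<1 on (-5.3333, 0).

(-5.3333, 0).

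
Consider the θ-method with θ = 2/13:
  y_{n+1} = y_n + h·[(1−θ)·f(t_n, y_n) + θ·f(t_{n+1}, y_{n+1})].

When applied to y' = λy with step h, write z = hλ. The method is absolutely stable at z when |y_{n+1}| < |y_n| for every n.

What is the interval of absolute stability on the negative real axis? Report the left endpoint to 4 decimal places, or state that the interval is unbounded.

Test eqn y'=λy, z=hλ:
  y_{n+1} = y_n + z·[11/13·y_n + 2/13·y_{n+1}] ⇒ (1 − 2/13z)y_{n+1} = (1 + 11/13z)y_n
  ⇒ R(z) = (1 + 11/13z)/(1 − 2/13z).

Need |R(x)|<1, x<0.
x=-1.03: |R|=0.1109
R=−1: 1+11/13x = −1+2/13x ⇒ -9/13x=2 ⇒ x=2/(-9/13)=-2.8889
Confirm numerically:
  x=-2.081: |R|=0.57633 <1
  x=-1.888: |R|=0.46304 <1
  x=-1.177: |R|=0.00345 <1
  x=-3.483: |R|=1.26781 >1
  x=-3.474: |R|=1.26399 >1
  x=-3.439: |R|=1.24907 >1
Stable set (-2.8889, 0).

z∈(-2.8889,0).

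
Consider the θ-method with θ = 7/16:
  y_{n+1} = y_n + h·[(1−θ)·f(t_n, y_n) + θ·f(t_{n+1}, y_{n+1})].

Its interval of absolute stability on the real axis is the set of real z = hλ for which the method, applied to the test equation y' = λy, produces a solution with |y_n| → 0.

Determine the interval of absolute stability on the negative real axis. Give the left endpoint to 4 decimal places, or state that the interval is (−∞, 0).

Set f=λy, z=hλ:
  y_{n+1} = y_n + z·[9/16·y_n + 7/16·y_{n+1}] ⇒ (1 − 7/16z)y_{n+1} = (1 + 9/16z)y_n
  so R(z) = (1 + 9/16z)/(1 − 7/16z).

Boundary: |R(x)|=1, x<0.
x=-1.13: |R|=0.2438
R=−1: 1+9/16x = −1+7/16x ⇒ -1/8x=2 ⇒ x=2/(-1/8)=-16.0000
Confirm numerically:
  x=-15.217: |R|=0.98722 <1
  x=-10.839: |R|=0.88765 <1
  x=-7.741: |R|=0.76466 <1
  x=-16.540: |R|=1.00820 >1
  x=-16.227: |R|=1.00350 >1
  x=-16.126: |R|=1.00196 >1
Interval (-16.0000, 0).

(-16.0000, 0).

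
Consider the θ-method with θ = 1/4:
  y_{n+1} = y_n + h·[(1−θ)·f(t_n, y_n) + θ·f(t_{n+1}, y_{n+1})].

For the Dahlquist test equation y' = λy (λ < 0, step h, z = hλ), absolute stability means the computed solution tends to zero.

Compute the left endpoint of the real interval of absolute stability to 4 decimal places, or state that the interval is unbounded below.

Set f=λy, z=hλ:
  y_{n+1} = y_n + z·[3/4·y_n + 1/4·y_{n+1}] ⇒ (1 − 1/4z)y_{n+1} = (1 + 3/4z)y_n
  so R(z) = (1 + 3/4z)/(1 − 1/4z).

Need |R(x)|<1, x<0.
x=-1.08: |R|=0.1496
R=−1: 1+3/4x = −1+1/4x ⇒ -1/2x=2 ⇒ x=2/(-1/2)=-4.0000
Confirm numerically:
  x=-3.960: |R|=0.98995 <1
  x=-2.096: |R|=0.37533 <1
  x=-1.725: |R|=0.20524 <1
  x=-4.488: |R|=1.11499 >1
  x=-4.473: |R|=1.11165 >1
  x=-4.275: |R|=1.06647 >1
So |R|<1 on (-4.0000, 0).

z* = -4.0000.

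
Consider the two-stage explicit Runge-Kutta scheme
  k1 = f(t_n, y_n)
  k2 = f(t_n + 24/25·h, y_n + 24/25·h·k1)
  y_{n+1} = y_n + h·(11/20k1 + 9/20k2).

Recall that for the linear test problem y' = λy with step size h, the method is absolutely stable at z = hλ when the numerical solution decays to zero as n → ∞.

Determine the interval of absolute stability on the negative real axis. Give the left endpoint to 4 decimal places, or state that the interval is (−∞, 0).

With y'=λy (z=hλ):
  k1=λy_n ⇒ h·k1=z·y_n;  k2=λ(1+24/25z)y_n ⇒ h·k2=z(1+24/25z)y_n
  y_{n+1}/y_n = 1 + 11/20z + 9/20z(1+24/25z) = 1 + z + 54/125z²
  R(z) = 1 + z + 54/125z².

Solve |R(x)|<1 on ℝ⁻.
x=-1.73: |R|=0.5629
R=1: x+54/125x²=0 ⇒ x=−125/54=-2.3148; min R=1−1/(4·54/125)=0.4213>−1
Confirm numerically:
  x=-2.237: |R|=0.92480 <1
  x=-2.055: |R|=0.76935 <1
  x=-1.981: |R|=0.71432 <1
  x=-0.940: |R|=0.44172 <1
  x=-2.874: |R|=1.69427 >1
  x=-2.841: |R|=1.64579 >1
  x=-2.679: |R|=1.42148 >1
Interval (-2.3148, 0).

z∈(-2.3148,0).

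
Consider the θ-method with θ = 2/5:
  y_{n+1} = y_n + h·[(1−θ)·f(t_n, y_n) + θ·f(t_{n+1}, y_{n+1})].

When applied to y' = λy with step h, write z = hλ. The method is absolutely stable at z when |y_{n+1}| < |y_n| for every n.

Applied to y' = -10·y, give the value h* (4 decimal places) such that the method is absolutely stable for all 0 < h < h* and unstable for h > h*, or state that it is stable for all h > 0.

(-10.0000,0); λ=-10 ⇒ h* = (10)/10 = 1.0000.

Set f=λy, z=hλ:
  y_{n+1} = y_n + z·[3/5·y_n + 2/5·y_{n+1}] ⇒ (1 − 2/5z)y_{n+1} = (1 + 3/5z)y_n
  ⇒ R(z) = (1 + 3/5z)/(1 − 2/5z).

Solve |R(x)|<1 on ℝ⁻.
x=-0.64: |R|=0.4904
R=−1: 1+3/5x = −1+2/5x ⇒ -1/5x=2 ⇒ x=2/(-1/5)=-10.0000
Confirm numerically:
  x=-9.373: |R|=0.97360 <1
  x=-6.739: |R|=0.82352 <1
  x=-6.304: |R|=0.79010 <1
  x=-4.076: |R|=0.54957 <1
  x=-10.581: |R|=1.02221 >1
  x=-10.473: |R|=1.01823 >1
Stable set (-10.0000, 0).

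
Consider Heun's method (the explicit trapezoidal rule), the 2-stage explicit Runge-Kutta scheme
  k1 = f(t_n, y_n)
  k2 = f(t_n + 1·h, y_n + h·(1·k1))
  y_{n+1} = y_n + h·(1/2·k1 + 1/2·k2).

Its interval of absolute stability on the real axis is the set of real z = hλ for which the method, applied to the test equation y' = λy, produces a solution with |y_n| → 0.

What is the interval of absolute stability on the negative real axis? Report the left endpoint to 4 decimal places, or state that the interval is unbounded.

With y'=λy (z=hλ):
  order 2, 2-stage ⇒ R(z)=1+z+z^2/2
  (e.g. R(-0.85)=0.51125, |R|=0.51125)

Need |R(x)|<1, x<0.
x=-0.85: |R|=0.5112
|R(-2.34)|=1.3978 |R(-2.18)|=1.1962 |R(-1.3)|=0.5450
Bisect:
  x_lo=-2.8027 |R|=2.1248  x_hi=-0.1026 |R|=0.9026
  mid=-1.45264 |R|=0.60244 →hi
  mid=-2.12765 |R|=1.13580 →lo
  mid=-1.79015 |R|=0.81217 →hi
  mid=-1.95890 |R|=0.95974 →hi
  mid=-2.04327 |R|=1.04421 →lo
  mid=-2.00109 |R|=1.00109 →lo
  mid=-1.97999 |R|=0.98019 →hi
  mid=-1.99054 |R|=0.99058 →hi
  mid=-1.99581 |R|=0.99582 →hi
  mid=-1.99845 |R|=0.99845 →hi
  ...
  [-2.00010,-1.99993] ⇒ x*=-2.0000
Interval (-2.0000, 0).

(-2.0000, 0).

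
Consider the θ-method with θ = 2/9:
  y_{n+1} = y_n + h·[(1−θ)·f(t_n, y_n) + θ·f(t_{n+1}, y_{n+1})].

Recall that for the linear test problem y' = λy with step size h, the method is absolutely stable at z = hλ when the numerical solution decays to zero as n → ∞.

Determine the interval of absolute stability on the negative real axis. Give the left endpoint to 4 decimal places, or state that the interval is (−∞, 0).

On y'=λy, z=hλ:
  y_{n+1} = y_n + z·[7/9·y_n + 2/9·y_{n+1}] ⇒ (1 − 2/9z)y_{n+1} = (1 + 7/9z)y_n
  so R(z) = (1 + 7/9z)/(1 − 2/9z).

Solve |R(x)|<1 on ℝ⁻.
x=-0.54: |R|=0.5179
R=−1: 1+7/9x = −1+2/9x ⇒ -5/9x=2 ⇒ x=2/(-5/9)=-3.6000
Confirm numerically:
  x=-3.238: |R|=0.88304 <1
  x=-3.174: |R|=0.86122 <1
  x=-2.368: |R|=0.55154 <1
  x=-1.822: |R|=0.29690 <1
  x=-4.190: |R|=1.16974 >1
  x=-4.086: |R|=1.14151 >1
So |R|<1 on (-3.6000, 0).

(-3.6000, 0).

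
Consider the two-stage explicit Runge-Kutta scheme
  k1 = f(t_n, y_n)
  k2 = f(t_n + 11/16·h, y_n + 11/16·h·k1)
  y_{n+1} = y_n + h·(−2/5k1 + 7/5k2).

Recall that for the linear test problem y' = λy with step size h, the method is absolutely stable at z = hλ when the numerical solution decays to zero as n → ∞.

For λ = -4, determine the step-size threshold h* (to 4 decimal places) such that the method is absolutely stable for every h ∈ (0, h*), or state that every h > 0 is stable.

(-1.0390,0); λ=-4 ⇒ h* = (80/77)/4 = 0.2597.

With y'=λy (z=hλ):
  k1=λy_n ⇒ h·k1=z·y_n;  k2=λ(1+11/16z)y_n ⇒ h·k2=z(1+11/16z)y_n
  y_{n+1}/y_n = 1 − 2/5z + 7/5z(1+11/16z) = 1 + z + 77/80z²
  R(z) = 1 + z + 77/80z².

Boundary: |R(x)|=1, x<0.
x=-1.77: |R|=2.2454
R=1: x+77/80x²=0 ⇒ x=−80/77=-1.0390; min R=1−1/(4·77/80)=0.7403>−1
Confirm numerically:
  x=-0.887: |R|=0.87027 <1
  x=-0.707: |R|=0.77410 <1
  x=-0.543: |R|=0.74079 <1
  x=-0.469: |R|=0.74271 <1
  x=-1.625: |R|=1.91660 >1
  x=-1.591: |R|=1.84536 >1
  x=-1.332: |R|=1.37569 >1
So |R|<1 on (-1.0390, 0).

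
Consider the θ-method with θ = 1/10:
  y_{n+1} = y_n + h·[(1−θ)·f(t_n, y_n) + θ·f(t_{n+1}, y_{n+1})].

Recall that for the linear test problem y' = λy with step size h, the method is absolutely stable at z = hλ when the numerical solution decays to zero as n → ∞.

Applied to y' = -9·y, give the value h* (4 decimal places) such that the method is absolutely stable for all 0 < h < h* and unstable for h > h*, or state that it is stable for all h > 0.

(-2.5000,0); λ=-9 ⇒ h* = (5/2)/9 = 0.2778.

Set f=λy, z=hλ:
  y_{n+1} = y_n + z·[9/10·y_n + 1/10·y_{n+1}] ⇒ (1 − 1/10z)y_{n+1} = (1 + 9/10z)y_n
  so R(z) = (1 + 9/10z)/(1 − 1/10z).

Boundary: |R(x)|=1, x<0.
x=-1.28: |R|=0.1348
R=−1: 1+9/10x = −1+1/10x ⇒ -4/5x=2 ⇒ x=2/(-4/5)=-2.5000
Confirm numerically:
  x=-2.083: |R|=0.72391 <1
  x=-1.974: |R|=0.64857 <1
  x=-1.622: |R|=0.39563 <1
  x=-3.083: |R|=1.35649 >1
  x=-2.529: |R|=1.01852 >1
Interval (-2.5000, 0).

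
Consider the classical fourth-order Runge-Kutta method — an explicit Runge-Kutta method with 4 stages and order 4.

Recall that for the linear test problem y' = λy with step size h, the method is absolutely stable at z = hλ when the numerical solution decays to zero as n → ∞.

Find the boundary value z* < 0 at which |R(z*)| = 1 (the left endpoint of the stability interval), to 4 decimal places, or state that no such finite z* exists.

left endpoint -2.7853.

Test eqn y'=λy, z=hλ:
  order 4, 4-stage ⇒ R(z)=1+z+z^2/2+z^3/6+z^4/24
  (e.g. R(-0.6)=0.54940, |R|=0.54940)

Boundary: |R(x)|=1, x<0.
x=-0.6: |R|=0.5494
|R(-3.11)|=1.6106 |R(-0.73)|=0.4834 |R(-0.65)|=0.5229
Bisect:
  x_lo=-3.3312 |R|=2.1871  x_hi=-0.3701 |R|=0.6908
  mid=-1.85063 |R|=0.29416 →hi
  mid=-2.59091 |R|=0.74436 →hi
  mid=-2.96106 |R|=1.29899 →lo
  mid=-2.77599 |R|=0.98606 →hi
  mid=-2.86852 |R|=1.13291 →lo
  mid=-2.82225 |R|=1.05717 →lo
  mid=-2.79912 |R|=1.02105 →lo
  mid=-2.78755 |R|=1.00341 →lo
  mid=-2.78177 |R|=0.99470 →hi
  mid=-2.78466 |R|=0.99905 →hi
  ...
  [-2.78538,-2.78520] ⇒ x*=-2.7853
So |R|<1 on (-2.7853, 0).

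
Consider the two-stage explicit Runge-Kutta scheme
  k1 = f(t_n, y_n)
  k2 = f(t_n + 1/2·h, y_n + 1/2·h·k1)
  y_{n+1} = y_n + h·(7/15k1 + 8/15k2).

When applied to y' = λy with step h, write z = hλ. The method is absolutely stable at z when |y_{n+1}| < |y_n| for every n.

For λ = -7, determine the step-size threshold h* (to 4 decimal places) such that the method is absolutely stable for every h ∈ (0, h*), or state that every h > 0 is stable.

With y'=λy (z=hλ):
  k1=λy_n ⇒ h·k1=z·y_n;  k2=λ(1+1/2z)y_n ⇒ h·k2=z(1+1/2z)y_n
  y_{n+1}/y_n = 1 + 7/15z + 8/15z(1+1/2z) = 1 + z + 4/15z²
  ⇒ R(z) = 1 + z + 4/15z².

Boundary: |R(x)|=1, x<0.
x=-1.51: |R|=0.0980
R=1: x+4/15x²=0 ⇒ x=−15/4=-3.7500; min R=1−1/(4·4/15)=0.0625>−1
Confirm numerically:
  x=-2.749: |R|=0.26620 <1
  x=-2.088: |R|=0.07460 <1
  x=-2.023: |R|=0.06834 <1
  x=-4.248: |R|=1.56413 >1
  x=-3.962: |R|=1.22399 >1
  x=-3.900: |R|=1.15600 >1
Interval (-3.7500, 0).

(-3.7500,0); λ=-7 ⇒ h* = (15/4)/7 = 0.5357.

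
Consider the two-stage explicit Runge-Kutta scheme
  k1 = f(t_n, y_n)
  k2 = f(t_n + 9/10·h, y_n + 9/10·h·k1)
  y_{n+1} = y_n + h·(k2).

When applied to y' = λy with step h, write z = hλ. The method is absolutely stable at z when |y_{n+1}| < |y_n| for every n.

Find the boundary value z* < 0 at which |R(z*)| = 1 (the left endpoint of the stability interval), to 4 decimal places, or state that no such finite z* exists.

left endpoint -1.1111.

Test eqn y'=λy, z=hλ:
  k1=λy_n ⇒ h·k1=z·y_n;  k2=λ(1+9/10z)y_n ⇒ h·k2=z(1+9/10z)y_n
  y_{n+1}/y_n = 1 + z(1+9/10z) = 1 + z + 9/10z²
  so R(z) = 1 + z + 9/10z².

Find x<0 with |R(x)|<1.
x=-1.27: |R|=1.1816
R=1: x+9/10x²=0 ⇒ x=−10/9=-1.1111; min R=1−1/(4·9/10)=0.7222>−1
Confirm numerically:
  x=-1.051: |R|=0.94314 <1
  x=-0.953: |R|=0.86439 <1
  x=-0.582: |R|=0.72285 <1
  x=-0.550: |R|=0.72225 <1
  x=-1.435: |R|=1.41830 >1
  x=-1.227: |R|=1.12798 >1
  x=-1.194: |R|=1.08907 >1
So |R|<1 on (-1.1111, 0).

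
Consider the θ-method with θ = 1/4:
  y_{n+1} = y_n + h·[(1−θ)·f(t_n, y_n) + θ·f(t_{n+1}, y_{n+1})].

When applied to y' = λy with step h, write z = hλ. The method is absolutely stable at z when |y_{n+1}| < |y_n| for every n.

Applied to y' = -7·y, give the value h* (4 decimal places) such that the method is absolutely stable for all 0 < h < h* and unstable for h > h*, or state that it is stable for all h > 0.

(-4.0000,0); λ=-7 ⇒ h* = (4)/7 = 0.5714.

Test eqn y'=λy, z=hλ:
  y_{n+1} = y_n + z·[3/4·y_n + 1/4·y_{n+1}] ⇒ (1 − 1/4z)y_{n+1} = (1 + 3/4z)y_n
  R(z) = (1 + 3/4z)/(1 − 1/4z).

Need |R(x)|<1, x<0.
x=-0.87: |R|=0.2854
R=−1: 1+3/4x = −1+1/4x ⇒ -1/2x=2 ⇒ x=2/(-1/2)=-4.0000
Confirm numerically:
  x=-3.223: |R|=0.78485 <1
  x=-2.861: |R|=0.66798 <1
  x=-1.765: |R|=0.22463 <1
  x=-1.646: |R|=0.16614 <1
  x=-4.568: |R|=1.13259 >1
  x=-4.185: |R|=1.04520 >1
Interval (-4.0000, 0).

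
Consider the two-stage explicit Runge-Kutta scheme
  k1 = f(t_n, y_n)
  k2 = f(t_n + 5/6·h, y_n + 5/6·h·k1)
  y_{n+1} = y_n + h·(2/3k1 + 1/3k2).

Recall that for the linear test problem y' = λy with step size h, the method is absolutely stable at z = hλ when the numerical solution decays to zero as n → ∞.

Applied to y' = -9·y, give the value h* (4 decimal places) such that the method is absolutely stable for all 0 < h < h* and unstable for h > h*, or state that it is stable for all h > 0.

(-3.6000,0); λ=-9 ⇒ h* = (18/5)/9 = 0.4000.

Test eqn y'=λy, z=hλ:
  k1=λy_n ⇒ h·k1=z·y_n;  k2=λ(1+5/6z)y_n ⇒ h·k2=z(1+5/6z)y_n
  y_{n+1}/y_n = 1 + 2/3z + 1/3z(1+5/6z) = 1 + z + 5/18z²
  ⇒ R(z) = 1 + z + 5/18z².

Need |R(x)|<1, x<0.
x=-0.38: |R|=0.6601
R=1: x+5/18x²=0 ⇒ x=−18/5=-3.6000; min R=1−1/(4·5/18)=0.1000>−1
Confirm numerically:
  x=-3.166: |R|=0.61832 <1
  x=-2.744: |R|=0.34754 <1
  x=-2.397: |R|=0.19900 <1
  x=-1.697: |R|=0.10295 <1
  x=-3.657: |R|=1.05790 >1
  x=-3.655: |R|=1.05584 >1
Interval (-3.6000, 0).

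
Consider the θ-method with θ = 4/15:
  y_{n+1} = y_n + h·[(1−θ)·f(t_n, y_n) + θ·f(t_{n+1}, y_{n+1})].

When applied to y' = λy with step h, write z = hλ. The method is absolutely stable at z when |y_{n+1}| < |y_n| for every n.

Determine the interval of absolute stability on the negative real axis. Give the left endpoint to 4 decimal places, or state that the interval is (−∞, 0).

With y'=λy (z=hλ):
  y_{n+1} = y_n + z·[11/15·y_n + 4/15·y_{n+1}] ⇒ (1 − 4/15z)y_{n+1} = (1 + 11/15z)y_n
  so R(z) = (1 + 11/15z)/(1 − 4/15z).

Boundary: |R(x)|=1, x<0.
x=-0.87: |R|=0.2938
R=−1: 1+11/15x = −1+4/15x ⇒ -7/15x=2 ⇒ x=2/(-7/15)=-4.2857
Confirm numerically:
  x=-3.657: |R|=0.85146 <1
  x=-3.531: |R|=0.81860 <1
  x=-2.783: |R|=0.59747 <1
  x=-4.710: |R|=1.08777 >1
  x=-4.493: |R|=1.04401 >1
Interval (-4.2857, 0).

z∈(-4.2857,0).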